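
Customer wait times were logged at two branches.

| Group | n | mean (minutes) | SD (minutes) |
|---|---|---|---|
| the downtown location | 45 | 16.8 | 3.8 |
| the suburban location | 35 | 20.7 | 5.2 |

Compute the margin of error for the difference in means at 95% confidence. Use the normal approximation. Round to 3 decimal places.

SE₁ = s₁/√n₁ = 3.8/√45 = 0.5665; SE₂ = 5.2/√35 = 0.8790.
Independent samples, unequal variances: SE_diff = √(SE₁² + SE₂²) = √(0.32092225 + 0.772641) = 1.0457.
z* = 1.960, so margin of error = 1.960 × 1.0457 = 2.0496.

2.050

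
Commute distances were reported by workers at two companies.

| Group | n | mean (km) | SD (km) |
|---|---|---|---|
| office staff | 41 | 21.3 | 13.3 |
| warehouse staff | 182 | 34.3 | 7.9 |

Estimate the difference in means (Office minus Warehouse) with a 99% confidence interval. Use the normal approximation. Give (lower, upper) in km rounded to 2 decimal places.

Per-group SEs: s₁/√n₁ = 13.3/√41 = 2.0771, s₂/√n₂ = 7.9/√182 = 0.5856.
Unpooled SE of the difference: √(4.31434441 + 0.34292736) = 2.1581.
Margin of error = z* · SE = 2.576 × 2.1581 = 5.5593.
x̄₁ − x̄₂ = 21.3 − 34.3 = -13.0000.
CI: -13.0000 ± 5.5593 = (-18.56, -7.44).

(-18.56, -7.44)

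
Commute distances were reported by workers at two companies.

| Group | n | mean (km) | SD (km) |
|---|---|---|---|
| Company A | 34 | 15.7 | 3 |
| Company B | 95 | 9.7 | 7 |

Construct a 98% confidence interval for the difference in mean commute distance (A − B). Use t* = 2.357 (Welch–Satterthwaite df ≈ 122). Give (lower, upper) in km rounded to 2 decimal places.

SE₁ = s₁/√n₁ = 3/√34 = 0.5145; SE₂ = 7/√95 = 0.7182.
Independent samples, unequal variances: SE_diff = √(SE₁² + SE₂²) = √(0.26471025 + 0.51581124) = 0.8835.
t* = 2.357, so margin of error = 2.357 × 0.8835 = 2.0824.
Difference in means = 15.7 − 9.7 = 6.0000.
6.0000 ± 2.0824 → (3.92, 8.08).

(3.92, 8.08)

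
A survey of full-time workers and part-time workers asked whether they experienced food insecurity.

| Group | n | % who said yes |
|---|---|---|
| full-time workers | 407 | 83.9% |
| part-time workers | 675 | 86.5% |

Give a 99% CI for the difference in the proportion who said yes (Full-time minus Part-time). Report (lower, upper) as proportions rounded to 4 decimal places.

The two standard errors are √(0.8390×0.1610/407) = 0.01822 and √(0.8650×0.1350/675) = 0.01315.
Because the samples are independent, SE_diff = √(0.01822² + 0.01315²) = 0.02247.
Using z* = 2.576 for 99%, ME = 2.576 × 0.02247 = 0.05788.
p̂₁ − p̂₂ = -0.0260; interval -0.0260 ± 0.05788 gives (-0.0839, 0.0319).

(-0.0839, 0.0319)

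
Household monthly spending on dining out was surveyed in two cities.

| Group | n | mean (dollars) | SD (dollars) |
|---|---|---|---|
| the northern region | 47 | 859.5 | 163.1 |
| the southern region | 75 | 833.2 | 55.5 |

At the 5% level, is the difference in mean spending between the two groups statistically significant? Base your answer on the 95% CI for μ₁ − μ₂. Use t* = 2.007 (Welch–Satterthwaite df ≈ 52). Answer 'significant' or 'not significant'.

not significant

Per-group SEs: s₁/√n₁ = 163.1/√47 = 23.7906, s₂/√n₂ = 55.5/√75 = 6.4086.
Unpooled SE of the difference: √(565.99264836 + 41.07015396) = 24.6386.
Margin of error = t* · SE = 2.007 × 24.6386 = 49.4497.
x̄₁ − x̄₂ = 859.5 − 833.2 = 26.3000.
CI: 26.3000 ± 49.4497 = (-23.1497, 75.7497).
The interval (-23.1497, 75.7497) contains 0, so the difference is not significant.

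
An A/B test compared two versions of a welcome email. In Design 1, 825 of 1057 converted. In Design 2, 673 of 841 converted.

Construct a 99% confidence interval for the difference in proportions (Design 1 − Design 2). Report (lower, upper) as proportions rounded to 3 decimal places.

(-0.068, 0.029)

p̂₁ = 825/1057 = 0.7805 and p̂₂ = 673/841 = 0.8002.
SE₁ = √(p̂₁(1−p̂₁)/n₁) = √(0.7805·0.2195/1057) = 0.01273; SE₂ = √(0.8002·0.1998/841) = 0.01379.
Independent samples: SE of the difference = √(SE₁² + SE₂²) = √(0.0001620529 + 0.0001901641) = 0.01877.
z* for 99% confidence is 2.576, so the margin of error is 2.576 × 0.01877 = 0.04835.
Point estimate p̂₁ − p̂₂ = 0.7805 − 0.8002 = -0.0197.
-0.0197 ± 0.04835 → (-0.068, 0.029).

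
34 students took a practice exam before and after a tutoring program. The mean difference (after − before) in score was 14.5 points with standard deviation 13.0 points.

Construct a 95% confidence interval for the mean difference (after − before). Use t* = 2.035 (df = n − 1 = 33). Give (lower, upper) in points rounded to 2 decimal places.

(9.96, 19.04)

This is a matched-pairs design, so SE = s_d/√n = 13.0/√34 = 2.2295.
Margin = 2.035 × 2.2295 = 4.5370; the interval is 14.5 ± 4.5370 = (9.96, 19.04).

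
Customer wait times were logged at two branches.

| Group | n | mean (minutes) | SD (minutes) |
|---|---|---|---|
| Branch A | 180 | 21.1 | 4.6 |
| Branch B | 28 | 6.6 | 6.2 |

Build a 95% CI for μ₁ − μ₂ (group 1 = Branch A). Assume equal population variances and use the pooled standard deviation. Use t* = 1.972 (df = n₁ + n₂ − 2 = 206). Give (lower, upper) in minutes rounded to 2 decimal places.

s_p = √[((n₁−1)s₁² + (n₂−1)s₂²)/(n₁+n₂−2)] = √[(179·4.6² + 27·6.2²)/206] = 4.8399.
SE = 4.8399·√(1/180 + 1/28) = 0.9832.
With t* = 1.972, margin = 1.972 × 0.9832 = 1.9389.
x̄₁ − x̄₂ = 21.1 − 6.6 = 14.5000; interval 14.5000 ± 1.9389 = (12.56, 16.44).

(12.56, 16.44)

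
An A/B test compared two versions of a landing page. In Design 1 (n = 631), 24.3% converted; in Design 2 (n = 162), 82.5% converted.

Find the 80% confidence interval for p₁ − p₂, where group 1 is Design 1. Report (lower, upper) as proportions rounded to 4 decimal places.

(-0.6261, -0.5379)

Each SE is √(p̂(1−p̂)/n): √(0.2430·0.7570/631) = 0.01707 and √(0.8250·0.1750/162) = 0.02985.
SE(p̂₁ − p̂₂) = √(SE₁² + SE₂²) = √(0.0002913849 + 0.0008910225) = 0.03439, since the two samples are independent.
At 80% confidence z* = 1.282; margin = 1.282 × 0.03439 = 0.04409.
The difference is 0.2430 − 0.8250 = -0.5820, so the interval is -0.5820 ± 0.04409 = (-0.6261, -0.5379).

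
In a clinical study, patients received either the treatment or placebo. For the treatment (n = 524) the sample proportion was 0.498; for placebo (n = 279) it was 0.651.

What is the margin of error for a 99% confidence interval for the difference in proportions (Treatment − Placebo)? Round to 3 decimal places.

The two standard errors are √(0.4980×0.5020/524) = 0.02184 and √(0.6510×0.3490/279) = 0.02854.
Because the samples are independent, SE_diff = √(0.02184² + 0.02854²) = 0.03594.
Using z* = 2.576 for 99%, ME = 2.576 × 0.03594 = 0.09258.

0.093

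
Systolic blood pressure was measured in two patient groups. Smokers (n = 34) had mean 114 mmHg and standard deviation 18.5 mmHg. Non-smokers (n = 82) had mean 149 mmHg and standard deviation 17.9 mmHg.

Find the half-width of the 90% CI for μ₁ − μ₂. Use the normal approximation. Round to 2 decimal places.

Per-group SEs: s₁/√n₁ = 18.5/√34 = 3.1727, s₂/√n₂ = 17.9/√82 = 1.9767.
Unpooled SE of the difference: √(10.06602529 + 3.90734289) = 3.7381.
Margin of error = z* · SE = 1.645 × 3.7381 = 6.1492.

6.15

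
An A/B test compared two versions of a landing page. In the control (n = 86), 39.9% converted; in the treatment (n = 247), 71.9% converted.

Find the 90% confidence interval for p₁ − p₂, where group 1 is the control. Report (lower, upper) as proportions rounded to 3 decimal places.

The two standard errors are √(0.3990×0.6010/86) = 0.05280 and √(0.7190×0.2810/247) = 0.02860.
Because the samples are independent, SE_diff = √(0.05280² + 0.02860²) = 0.06005.
Using z* = 1.645 for 90%, ME = 1.645 × 0.06005 = 0.09878.
p̂₁ − p̂₂ = -0.3200; interval -0.3200 ± 0.09878 gives (-0.419, -0.221).

(-0.419, -0.221)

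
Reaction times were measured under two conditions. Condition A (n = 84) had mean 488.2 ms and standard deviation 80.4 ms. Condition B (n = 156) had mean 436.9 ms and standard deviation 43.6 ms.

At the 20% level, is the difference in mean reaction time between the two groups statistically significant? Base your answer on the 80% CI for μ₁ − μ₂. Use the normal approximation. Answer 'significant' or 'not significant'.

significant

Per-group SEs: s₁/√n₁ = 80.4/√84 = 8.7724, s₂/√n₂ = 43.6/√156 = 3.4908.
Unpooled SE of the difference: √(76.95500176 + 12.18568464) = 9.4414.
Margin of error = z* · SE = 1.282 × 9.4414 = 12.1039.
x̄₁ − x̄₂ = 488.2 − 436.9 = 51.3000.
CI: 51.3000 ± 12.1039 = (39.1961, 63.4039).
The interval (39.1961, 63.4039) does not contain 0, so the difference is significant.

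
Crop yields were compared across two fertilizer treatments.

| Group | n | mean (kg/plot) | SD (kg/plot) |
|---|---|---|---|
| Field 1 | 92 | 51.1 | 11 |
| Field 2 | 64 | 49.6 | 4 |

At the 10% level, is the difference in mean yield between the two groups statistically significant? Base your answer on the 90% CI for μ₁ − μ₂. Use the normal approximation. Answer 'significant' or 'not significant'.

not significant

SE₁ = s₁/√n₁ = 11/√92 = 1.1468; SE₂ = 4/√64 = 0.5000.
Independent samples, unequal variances: SE_diff = √(SE₁² + SE₂²) = √(1.31515024 + 0.25) = 1.2511.
z* = 1.645, so margin of error = 1.645 × 1.2511 = 2.0581.
Difference in means = 51.1 − 49.6 = 1.5000.
1.5000 ± 2.0581 → (-0.5581, 3.5581).
The interval (-0.5581, 3.5581) contains 0, so the difference is not significant.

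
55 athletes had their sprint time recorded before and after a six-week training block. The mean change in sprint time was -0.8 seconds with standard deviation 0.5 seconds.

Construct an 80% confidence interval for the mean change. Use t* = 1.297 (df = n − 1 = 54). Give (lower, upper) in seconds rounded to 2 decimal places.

(-0.89, -0.71)

This is a matched-pairs design, so SE = s_d/√n = 0.5/√55 = 0.0674.
Margin = 1.297 × 0.0674 = 0.0874; the interval is -0.8 ± 0.0874 = (-0.89, -0.71).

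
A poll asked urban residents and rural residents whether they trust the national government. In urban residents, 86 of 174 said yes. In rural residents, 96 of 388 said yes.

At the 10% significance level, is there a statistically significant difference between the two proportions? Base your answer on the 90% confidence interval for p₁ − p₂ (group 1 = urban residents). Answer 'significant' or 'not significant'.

p̂₁ = 86/174 = 0.4943 and p̂₂ = 96/388 = 0.2474.
SE₁ = √(p̂₁(1−p̂₁)/n₁) = √(0.4943·0.5057/174) = 0.03790; SE₂ = √(0.2474·0.7526/388) = 0.02191.
Independent samples: SE of the difference = √(SE₁² + SE₂²) = √(0.00143641 + 0.0004800481) = 0.04378.
z* for 90% confidence is 1.645, so the margin of error is 1.645 × 0.04378 = 0.07202.
Point estimate p̂₁ − p̂₂ = 0.4943 − 0.2474 = 0.2469.
0.2469 ± 0.07202 → (0.17488, 0.31892).
The interval (0.17488, 0.31892) does not contain 0, so the difference is significant.

significant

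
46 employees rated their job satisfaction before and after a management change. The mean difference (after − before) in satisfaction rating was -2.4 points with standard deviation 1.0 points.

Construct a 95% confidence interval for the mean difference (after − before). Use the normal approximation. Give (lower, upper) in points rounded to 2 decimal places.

(-2.69, -2.11)

Paired design: SE = s_d/√n = 1.0/√46 = 0.1474.
z* = 1.960; margin of error = 1.960 × 0.1474 = 0.2889.
-2.4 ± 0.2889 → (-2.69, -2.11).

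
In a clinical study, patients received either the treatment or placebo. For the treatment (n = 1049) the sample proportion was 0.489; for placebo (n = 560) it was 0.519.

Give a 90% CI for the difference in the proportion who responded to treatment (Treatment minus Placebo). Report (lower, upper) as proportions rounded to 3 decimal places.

SE₁ = √(p̂₁(1−p̂₁)/n₁) = √(0.4890·0.5110/1049) = 0.01543; SE₂ = √(0.5190·0.4810/560) = 0.02111.
Independent samples: SE of the difference = √(SE₁² + SE₂²) = √(0.0002380849 + 0.0004456321) = 0.02615.
z* for 90% confidence is 1.645, so the margin of error is 1.645 × 0.02615 = 0.04302.
Point estimate p̂₁ − p̂₂ = 0.4890 − 0.5190 = -0.0300.
-0.0300 ± 0.04302 → (-0.073, 0.013).

(-0.073, 0.013)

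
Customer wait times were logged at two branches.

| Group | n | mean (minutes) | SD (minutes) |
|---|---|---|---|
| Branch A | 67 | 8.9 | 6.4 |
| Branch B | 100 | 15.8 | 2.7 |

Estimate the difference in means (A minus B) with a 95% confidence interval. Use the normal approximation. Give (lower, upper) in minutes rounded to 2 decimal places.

(-8.52, -5.28)

Standard errors of each mean: 6.4/√67 = 0.7819 and 2.7/√100 = 0.2700.
SE(x̄₁ − x̄₂) = √(0.7819² + 0.2700²) = 0.8272 for independent samples with unequal variances.
With z* = 1.960, the margin is 1.960 × 0.8272 = 1.6213.
x̄₁ − x̄₂ = 8.9 − 15.8 = -6.9000; the interval is -6.9000 ± 1.6213 = (-8.52, -5.28).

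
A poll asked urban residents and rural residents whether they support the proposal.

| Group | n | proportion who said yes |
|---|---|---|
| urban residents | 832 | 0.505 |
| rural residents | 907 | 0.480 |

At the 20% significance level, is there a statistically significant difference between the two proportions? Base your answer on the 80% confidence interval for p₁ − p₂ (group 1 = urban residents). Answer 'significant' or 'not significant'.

not significant

SE₁ = √(p̂₁(1−p̂₁)/n₁) = √(0.5050·0.4950/832) = 0.01733; SE₂ = √(0.4800·0.5200/907) = 0.01659.
Independent samples: SE of the difference = √(SE₁² + SE₂²) = √(0.0003003289 + 0.0002752281) = 0.02399.
z* for 80% confidence is 1.282, so the margin of error is 1.282 × 0.02399 = 0.03076.
Point estimate p̂₁ − p̂₂ = 0.5050 − 0.4800 = 0.0250.
0.0250 ± 0.03076 → (-0.00576, 0.05576).
The interval (-0.00576, 0.05576) contains 0, so the difference is not significant.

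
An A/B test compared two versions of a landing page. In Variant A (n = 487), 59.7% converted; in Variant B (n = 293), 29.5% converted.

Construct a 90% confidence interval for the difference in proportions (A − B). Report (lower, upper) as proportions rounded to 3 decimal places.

The two standard errors are √(0.5970×0.4030/487) = 0.02223 and √(0.2950×0.7050/293) = 0.02664.
Because the samples are independent, SE_diff = √(0.02223² + 0.02664²) = 0.03470.
Using z* = 1.645 for 90%, ME = 1.645 × 0.03470 = 0.05708.
p̂₁ − p̂₂ = 0.3020; interval 0.3020 ± 0.05708 gives (0.245, 0.359).

(0.245, 0.359)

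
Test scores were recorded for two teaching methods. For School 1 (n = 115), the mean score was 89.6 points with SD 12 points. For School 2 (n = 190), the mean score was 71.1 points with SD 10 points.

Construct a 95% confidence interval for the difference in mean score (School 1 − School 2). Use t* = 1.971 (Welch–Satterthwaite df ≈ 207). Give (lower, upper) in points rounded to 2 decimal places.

(15.87, 21.13)

Per-group SEs: s₁/√n₁ = 12/√115 = 1.1190, s₂/√n₂ = 10/√190 = 0.7255.
Unpooled SE of the difference: √(1.252161 + 0.52635025) = 1.3336.
Margin of error = t* · SE = 1.971 × 1.3336 = 2.6285.
x̄₁ − x̄₂ = 89.6 − 71.1 = 18.5000.
CI: 18.5000 ± 2.6285 = (15.87, 21.13).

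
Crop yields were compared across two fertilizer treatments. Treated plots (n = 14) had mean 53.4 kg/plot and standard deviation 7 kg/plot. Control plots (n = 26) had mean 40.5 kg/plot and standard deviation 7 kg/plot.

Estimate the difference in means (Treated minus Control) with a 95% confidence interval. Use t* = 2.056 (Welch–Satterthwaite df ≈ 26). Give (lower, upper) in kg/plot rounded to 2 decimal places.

(8.13, 17.67)

SE₁ = s₁/√n₁ = 7/√14 = 1.8708; SE₂ = 7/√26 = 1.3728.
Independent samples, unequal variances: SE_diff = √(SE₁² + SE₂²) = √(3.49989264 + 1.88457984) = 2.3204.
t* = 2.056, so margin of error = 2.056 × 2.3204 = 4.7707.
Difference in means = 53.4 − 40.5 = 12.9000.
12.9000 ± 4.7707 → (8.13, 17.67).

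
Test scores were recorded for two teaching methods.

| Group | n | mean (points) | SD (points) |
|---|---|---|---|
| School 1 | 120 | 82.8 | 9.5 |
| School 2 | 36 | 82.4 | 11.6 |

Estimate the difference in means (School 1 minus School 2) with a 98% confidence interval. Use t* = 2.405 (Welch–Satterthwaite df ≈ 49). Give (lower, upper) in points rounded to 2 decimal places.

(-4.70, 5.50)

Per-group SEs: s₁/√n₁ = 9.5/√120 = 0.8672, s₂/√n₂ = 11.6/√36 = 1.9333.
Unpooled SE of the difference: √(0.75203584 + 3.73764889) = 2.1189.
Margin of error = t* · SE = 2.405 × 2.1189 = 5.0960.
x̄₁ − x̄₂ = 82.8 − 82.4 = 0.4000.
CI: 0.4000 ± 5.0960 = (-4.70, 5.50).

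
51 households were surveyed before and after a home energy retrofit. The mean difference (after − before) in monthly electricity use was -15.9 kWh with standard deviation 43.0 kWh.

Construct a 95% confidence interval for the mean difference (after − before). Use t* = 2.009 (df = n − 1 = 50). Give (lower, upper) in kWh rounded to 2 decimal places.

Paired design: SE = s_d/√n = 43.0/√51 = 6.0212.
t* = 2.009; margin of error = 2.009 × 6.0212 = 12.0966.
-15.9 ± 12.0966 → (-28.00, -3.80).

(-28.00, -3.80)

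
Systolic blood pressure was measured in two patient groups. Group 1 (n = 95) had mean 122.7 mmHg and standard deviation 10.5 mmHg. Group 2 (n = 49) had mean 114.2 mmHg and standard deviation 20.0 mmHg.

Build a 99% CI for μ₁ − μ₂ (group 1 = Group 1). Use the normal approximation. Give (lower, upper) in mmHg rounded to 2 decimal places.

(0.63, 16.37)

SE₁ = s₁/√n₁ = 10.5/√95 = 1.0773; SE₂ = 20.0/√49 = 2.8571.
Independent samples, unequal variances: SE_diff = √(SE₁² + SE₂²) = √(1.16057529 + 8.16302041) = 3.0535.
z* = 2.576, so margin of error = 2.576 × 3.0535 = 7.8658.
Difference in means = 122.7 − 114.2 = 8.5000.
8.5000 ± 7.8658 → (0.63, 16.37).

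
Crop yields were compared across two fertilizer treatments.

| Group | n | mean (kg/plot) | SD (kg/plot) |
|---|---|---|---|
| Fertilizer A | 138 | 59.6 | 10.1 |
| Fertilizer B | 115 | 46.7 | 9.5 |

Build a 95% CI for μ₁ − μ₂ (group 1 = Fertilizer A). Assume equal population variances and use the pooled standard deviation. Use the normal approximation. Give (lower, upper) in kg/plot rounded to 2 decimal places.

Pooled variance s_p² = [137·10.1² + 114·9.5²] / (138+115−2) = 96.6688, so s_p = 9.8320.
SE_diff = s_p·√(1/n₁ + 1/n₂) = 9.8320·√(1/138 + 1/115) = 1.2414.
z* = 1.960; margin = 1.960 × 1.2414 = 2.4331.
Difference = 59.6 − 46.7 = 12.9000.
12.9000 ± 2.4331 → (10.47, 15.33).

(10.47, 15.33)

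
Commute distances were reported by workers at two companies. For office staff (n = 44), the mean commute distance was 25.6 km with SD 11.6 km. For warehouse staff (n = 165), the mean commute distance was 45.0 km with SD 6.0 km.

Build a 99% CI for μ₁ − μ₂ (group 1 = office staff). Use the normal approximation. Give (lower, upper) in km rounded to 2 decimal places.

SE₁ = s₁/√n₁ = 11.6/√44 = 1.7488; SE₂ = 6.0/√165 = 0.4671.
Independent samples, unequal variances: SE_diff = √(SE₁² + SE₂²) = √(3.05830144 + 0.21818241) = 1.8101.
z* = 2.576, so margin of error = 2.576 × 1.8101 = 4.6628.
Difference in means = 25.6 − 45.0 = -19.4000.
-19.4000 ± 4.6628 → (-24.06, -14.74).

(-24.06, -14.74)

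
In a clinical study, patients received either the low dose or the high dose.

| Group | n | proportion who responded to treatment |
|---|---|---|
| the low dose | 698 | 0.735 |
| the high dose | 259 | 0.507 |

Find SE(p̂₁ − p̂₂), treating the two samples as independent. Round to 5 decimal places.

0.03527

SE₁ = √(p̂₁(1−p̂₁)/n₁) = √(0.7350·0.2650/698) = 0.01670; SE₂ = √(0.5070·0.4930/259) = 0.03107.
Independent samples: SE of the difference = √(SE₁² + SE₂²) = √(0.00027889 + 0.0009653449) = 0.03527.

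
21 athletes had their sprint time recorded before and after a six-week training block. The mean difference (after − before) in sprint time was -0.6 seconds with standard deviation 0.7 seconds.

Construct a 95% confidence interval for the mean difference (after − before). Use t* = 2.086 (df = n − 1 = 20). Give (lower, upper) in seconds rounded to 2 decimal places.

(-0.92, -0.28)

This is a matched-pairs design, so SE = s_d/√n = 0.7/√21 = 0.1528.
Margin = 2.086 × 0.1528 = 0.3187; the interval is -0.6 ± 0.3187 = (-0.92, -0.28).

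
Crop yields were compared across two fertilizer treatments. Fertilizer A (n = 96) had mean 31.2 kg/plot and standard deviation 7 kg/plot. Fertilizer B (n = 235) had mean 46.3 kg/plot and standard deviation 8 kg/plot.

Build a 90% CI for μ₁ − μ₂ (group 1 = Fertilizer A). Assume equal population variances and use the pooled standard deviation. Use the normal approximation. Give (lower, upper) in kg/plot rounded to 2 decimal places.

(-16.64, -13.56)

Pooled variance s_p² = [95·7² + 234·8²] / (96+235−2) = 59.6687, so s_p = 7.7246.
SE_diff = s_p·√(1/n₁ + 1/n₂) = 7.7246·√(1/96 + 1/235) = 0.9357.
z* = 1.645; margin = 1.645 × 0.9357 = 1.5392.
Difference = 31.2 − 46.3 = -15.1000.
-15.1000 ± 1.5392 → (-16.64, -13.56).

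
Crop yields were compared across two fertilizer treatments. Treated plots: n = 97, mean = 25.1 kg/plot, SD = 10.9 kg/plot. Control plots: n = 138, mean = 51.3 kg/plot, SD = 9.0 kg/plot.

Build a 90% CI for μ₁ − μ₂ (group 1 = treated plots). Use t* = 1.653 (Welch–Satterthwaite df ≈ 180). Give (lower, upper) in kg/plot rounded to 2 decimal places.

(-28.42, -23.98)

Per-group SEs: s₁/√n₁ = 10.9/√97 = 1.1067, s₂/√n₂ = 9.0/√138 = 0.7661.
Unpooled SE of the difference: √(1.22478489 + 0.58690921) = 1.3460.
Margin of error = t* · SE = 1.653 × 1.3460 = 2.2249.
x̄₁ − x̄₂ = 25.1 − 51.3 = -26.2000.
CI: -26.2000 ± 2.2249 = (-28.42, -23.98).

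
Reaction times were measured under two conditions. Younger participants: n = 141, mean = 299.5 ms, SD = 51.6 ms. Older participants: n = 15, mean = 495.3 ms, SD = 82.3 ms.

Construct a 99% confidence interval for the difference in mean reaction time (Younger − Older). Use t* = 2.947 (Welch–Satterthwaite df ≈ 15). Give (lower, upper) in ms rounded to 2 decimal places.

(-259.72, -131.88)

Per-group SEs: s₁/√n₁ = 51.6/√141 = 4.3455, s₂/√n₂ = 82.3/√15 = 21.2498.
Unpooled SE of the difference: √(18.88337025 + 451.55400004) = 21.6896.
Margin of error = t* · SE = 2.947 × 21.6896 = 63.9193.
x̄₁ − x̄₂ = 299.5 − 495.3 = -195.8000.
CI: -195.8000 ± 63.9193 = (-259.72, -131.88).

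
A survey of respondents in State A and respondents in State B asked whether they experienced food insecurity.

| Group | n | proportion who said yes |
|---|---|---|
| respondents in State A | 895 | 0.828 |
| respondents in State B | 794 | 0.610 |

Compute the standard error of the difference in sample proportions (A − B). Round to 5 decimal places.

The two standard errors are √(0.8280×0.1720/895) = 0.01261 and √(0.6100×0.3900/794) = 0.01731.
Because the samples are independent, SE_diff = √(0.01261² + 0.01731²) = 0.02142.

0.02142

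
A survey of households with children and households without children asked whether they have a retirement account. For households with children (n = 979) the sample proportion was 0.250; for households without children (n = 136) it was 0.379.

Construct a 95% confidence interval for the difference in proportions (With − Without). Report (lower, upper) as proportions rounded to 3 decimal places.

(-0.215, -0.043)

The two standard errors are √(0.2500×0.7500/979) = 0.01384 and √(0.3790×0.6210/136) = 0.04160.
Because the samples are independent, SE_diff = √(0.01384² + 0.04160²) = 0.04384.
Using z* = 1.960 for 95%, ME = 1.960 × 0.04384 = 0.08593.
p̂₁ − p̂₂ = -0.1290; interval -0.1290 ± 0.08593 gives (-0.215, -0.043).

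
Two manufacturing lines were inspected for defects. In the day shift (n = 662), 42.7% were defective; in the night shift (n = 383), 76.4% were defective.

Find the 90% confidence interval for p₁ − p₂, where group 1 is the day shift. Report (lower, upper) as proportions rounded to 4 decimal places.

SE₁ = √(p̂₁(1−p̂₁)/n₁) = √(0.4270·0.5730/662) = 0.01922; SE₂ = √(0.7640·0.2360/383) = 0.02170.
Independent samples: SE of the difference = √(SE₁² + SE₂²) = √(0.0003694084 + 0.00047089) = 0.02899.
z* for 90% confidence is 1.645, so the margin of error is 1.645 × 0.02899 = 0.04769.
Point estimate p̂₁ − p̂₂ = 0.4270 − 0.7640 = -0.3370.
-0.3370 ± 0.04769 → (-0.3847, -0.2893).

(-0.3847, -0.2893)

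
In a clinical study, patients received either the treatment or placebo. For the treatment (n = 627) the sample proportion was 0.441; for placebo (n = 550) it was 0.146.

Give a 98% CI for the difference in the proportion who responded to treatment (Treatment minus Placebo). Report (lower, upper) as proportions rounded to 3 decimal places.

(0.237, 0.353)

SE₁ = √(p̂₁(1−p̂₁)/n₁) = √(0.4410·0.5590/627) = 0.01983; SE₂ = √(0.1460·0.8540/550) = 0.01506.
Independent samples: SE of the difference = √(SE₁² + SE₂²) = √(0.0003932289 + 0.0002268036) = 0.02490.
z* for 98% confidence is 2.326, so the margin of error is 2.326 × 0.02490 = 0.05792.
Point estimate p̂₁ − p̂₂ = 0.4410 − 0.1460 = 0.2950.
0.2950 ± 0.05792 → (0.237, 0.353).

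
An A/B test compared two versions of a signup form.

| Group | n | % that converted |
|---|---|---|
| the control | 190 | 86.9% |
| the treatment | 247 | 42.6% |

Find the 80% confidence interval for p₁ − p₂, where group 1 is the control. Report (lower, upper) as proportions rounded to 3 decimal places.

(0.392, 0.494)

SE₁ = √(p̂₁(1−p̂₁)/n₁) = √(0.8690·0.1310/190) = 0.02448; SE₂ = √(0.4260·0.5740/247) = 0.03146.
Independent samples: SE of the difference = √(SE₁² + SE₂²) = √(0.0005992704 + 0.0009897316) = 0.03986.
z* for 80% confidence is 1.282, so the margin of error is 1.282 × 0.03986 = 0.05110.
Point estimate p̂₁ − p̂₂ = 0.8690 − 0.4260 = 0.4430.
0.4430 ± 0.05110 → (0.392, 0.494).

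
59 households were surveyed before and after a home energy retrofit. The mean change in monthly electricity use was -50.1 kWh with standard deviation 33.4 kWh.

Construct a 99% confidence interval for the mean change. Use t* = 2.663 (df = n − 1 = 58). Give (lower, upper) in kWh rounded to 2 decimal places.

(-61.68, -38.52)

This is a matched-pairs design, so SE = s_d/√n = 33.4/√59 = 4.3483.
Margin = 2.663 × 4.3483 = 11.5795; the interval is -50.1 ± 11.5795 = (-61.68, -38.52).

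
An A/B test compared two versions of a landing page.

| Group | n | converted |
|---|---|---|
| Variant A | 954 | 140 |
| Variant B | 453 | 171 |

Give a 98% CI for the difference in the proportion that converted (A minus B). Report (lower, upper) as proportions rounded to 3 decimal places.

(-0.290, -0.171)

First, p̂₁ = 140/954 = 0.1468; p̂₂ = 171/453 = 0.3775.
The two standard errors are √(0.1468×0.8532/954) = 0.01146 and √(0.3775×0.6225/453) = 0.02278.
Because the samples are independent, SE_diff = √(0.01146² + 0.02278²) = 0.02550.
Using z* = 2.326 for 98%, ME = 2.326 × 0.02550 = 0.05931.
p̂₁ − p̂₂ = -0.2307; interval -0.2307 ± 0.05931 gives (-0.290, -0.171).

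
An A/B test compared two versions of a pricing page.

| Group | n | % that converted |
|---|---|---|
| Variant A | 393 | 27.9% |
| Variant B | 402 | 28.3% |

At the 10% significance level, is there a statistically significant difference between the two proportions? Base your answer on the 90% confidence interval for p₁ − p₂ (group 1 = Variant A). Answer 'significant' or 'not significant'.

The two standard errors are √(0.2790×0.7210/393) = 0.02262 and √(0.2830×0.7170/402) = 0.02247.
Because the samples are independent, SE_diff = √(0.02262² + 0.02247²) = 0.03188.
Using z* = 1.645 for 90%, ME = 1.645 × 0.03188 = 0.05244.
p̂₁ − p̂₂ = -0.0040; interval -0.0040 ± 0.05244 gives (-0.05644, 0.04844).
The interval (-0.05644, 0.04844) contains 0, so the difference is not significant.

not significant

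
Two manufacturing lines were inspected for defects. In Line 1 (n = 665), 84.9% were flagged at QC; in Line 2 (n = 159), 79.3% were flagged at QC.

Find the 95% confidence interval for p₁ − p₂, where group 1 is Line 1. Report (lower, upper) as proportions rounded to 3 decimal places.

Each SE is √(p̂(1−p̂)/n): √(0.8490·0.1510/665) = 0.01388 and √(0.7930·0.2070/159) = 0.03213.
SE(p̂₁ − p̂₂) = √(SE₁² + SE₂²) = √(0.0001926544 + 0.0010323369) = 0.03500, since the two samples are independent.
At 95% confidence z* = 1.960; margin = 1.960 × 0.03500 = 0.06860.
The difference is 0.8490 − 0.7930 = 0.0560, so the interval is 0.0560 ± 0.06860 = (-0.013, 0.125).

(-0.013, 0.125)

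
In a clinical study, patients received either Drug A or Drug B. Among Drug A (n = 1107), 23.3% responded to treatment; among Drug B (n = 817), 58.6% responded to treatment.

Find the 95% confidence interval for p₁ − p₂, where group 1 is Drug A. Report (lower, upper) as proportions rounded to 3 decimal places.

The two standard errors are √(0.2330×0.7670/1107) = 0.01271 and √(0.5860×0.4140/817) = 0.01723.
Because the samples are independent, SE_diff = √(0.01271² + 0.01723²) = 0.02141.
Using z* = 1.960 for 95%, ME = 1.960 × 0.02141 = 0.04196.
p̂₁ − p̂₂ = -0.3530; interval -0.3530 ± 0.04196 gives (-0.395, -0.311).

(-0.395, -0.311)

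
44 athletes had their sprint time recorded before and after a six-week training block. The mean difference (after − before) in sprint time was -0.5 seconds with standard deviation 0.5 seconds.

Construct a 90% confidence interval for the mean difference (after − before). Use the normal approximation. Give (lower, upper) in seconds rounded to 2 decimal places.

Paired design: SE = s_d/√n = 0.5/√44 = 0.0754.
z* = 1.645; margin of error = 1.645 × 0.0754 = 0.1240.
-0.5 ± 0.1240 → (-0.62, -0.38).

(-0.62, -0.38)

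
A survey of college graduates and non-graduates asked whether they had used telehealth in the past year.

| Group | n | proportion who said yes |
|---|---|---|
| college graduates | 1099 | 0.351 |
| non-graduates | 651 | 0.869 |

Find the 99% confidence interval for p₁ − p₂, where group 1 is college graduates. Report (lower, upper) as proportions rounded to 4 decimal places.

Each SE is √(p̂(1−p̂)/n): √(0.3510·0.6490/1099) = 0.01440 and √(0.8690·0.1310/651) = 0.01322.
SE(p̂₁ − p̂₂) = √(SE₁² + SE₂²) = √(0.00020736 + 0.0001747684) = 0.01955, since the two samples are independent.
At 99% confidence z* = 2.576; margin = 2.576 × 0.01955 = 0.05036.
The difference is 0.3510 − 0.8690 = -0.5180, so the interval is -0.5180 ± 0.05036 = (-0.5684, -0.4676).

(-0.5684, -0.4676)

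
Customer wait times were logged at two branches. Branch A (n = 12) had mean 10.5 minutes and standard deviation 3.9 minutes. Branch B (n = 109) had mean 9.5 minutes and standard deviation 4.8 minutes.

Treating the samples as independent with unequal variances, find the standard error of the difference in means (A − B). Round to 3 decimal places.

1.216

Standard errors of each mean: 3.9/√12 = 1.1258 and 4.8/√109 = 0.4598.
SE(x̄₁ − x̄₂) = √(1.1258² + 0.4598²) = 1.2161 for independent samples with unequal variances.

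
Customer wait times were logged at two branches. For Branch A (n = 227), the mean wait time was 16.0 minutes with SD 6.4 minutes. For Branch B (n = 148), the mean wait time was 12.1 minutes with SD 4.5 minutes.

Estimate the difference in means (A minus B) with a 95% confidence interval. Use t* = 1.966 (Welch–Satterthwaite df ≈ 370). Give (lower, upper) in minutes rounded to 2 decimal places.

(2.79, 5.01)

Standard errors of each mean: 6.4/√227 = 0.4248 and 4.5/√148 = 0.3699.
SE(x̄₁ − x̄₂) = √(0.4248² + 0.3699²) = 0.5633 for independent samples with unequal variances.
With t* = 1.966, the margin is 1.966 × 0.5633 = 1.1074.
x̄₁ − x̄₂ = 16.0 − 12.1 = 3.9000; the interval is 3.9000 ± 1.1074 = (2.79, 5.01).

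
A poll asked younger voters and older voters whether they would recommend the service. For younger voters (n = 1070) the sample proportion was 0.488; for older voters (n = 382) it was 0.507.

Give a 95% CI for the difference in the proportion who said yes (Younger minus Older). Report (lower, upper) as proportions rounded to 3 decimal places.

(-0.077, 0.039)

SE₁ = √(p̂₁(1−p̂₁)/n₁) = √(0.4880·0.5120/1070) = 0.01528; SE₂ = √(0.5070·0.4930/382) = 0.02558.
Independent samples: SE of the difference = √(SE₁² + SE₂²) = √(0.0002334784 + 0.0006543364) = 0.02980.
z* for 95% confidence is 1.960, so the margin of error is 1.960 × 0.02980 = 0.05841.
Point estimate p̂₁ − p̂₂ = 0.4880 − 0.5070 = -0.0190.
-0.0190 ± 0.05841 → (-0.077, 0.039).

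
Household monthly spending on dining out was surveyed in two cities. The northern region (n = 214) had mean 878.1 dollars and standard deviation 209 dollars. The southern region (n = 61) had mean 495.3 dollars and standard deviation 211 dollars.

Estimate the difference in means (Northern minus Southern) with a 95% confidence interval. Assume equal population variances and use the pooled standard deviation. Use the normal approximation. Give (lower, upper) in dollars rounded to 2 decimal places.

(323.22, 442.38)

Pooled variance s_p² = [213·209² + 60·211²] / (214+61−2) = 43865.6154, so s_p = 209.4412.
SE_diff = s_p·√(1/n₁ + 1/n₂) = 209.4412·√(1/214 + 1/61) = 30.3988.
z* = 1.960; margin = 1.960 × 30.3988 = 59.5816.
Difference = 878.1 − 495.3 = 382.8000.
382.8000 ± 59.5816 → (323.22, 442.38).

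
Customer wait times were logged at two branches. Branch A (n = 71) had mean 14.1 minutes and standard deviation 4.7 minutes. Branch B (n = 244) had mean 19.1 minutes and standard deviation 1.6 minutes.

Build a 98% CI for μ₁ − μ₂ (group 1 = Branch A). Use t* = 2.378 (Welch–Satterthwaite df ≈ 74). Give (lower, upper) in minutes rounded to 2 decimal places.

(-6.35, -3.65)

Per-group SEs: s₁/√n₁ = 4.7/√71 = 0.5578, s₂/√n₂ = 1.6/√244 = 0.1024.
Unpooled SE of the difference: √(0.31114084 + 0.01048576) = 0.5671.
Margin of error = t* · SE = 2.378 × 0.5671 = 1.3486.
x̄₁ − x̄₂ = 14.1 − 19.1 = -5.0000.
CI: -5.0000 ± 1.3486 = (-6.35, -3.65).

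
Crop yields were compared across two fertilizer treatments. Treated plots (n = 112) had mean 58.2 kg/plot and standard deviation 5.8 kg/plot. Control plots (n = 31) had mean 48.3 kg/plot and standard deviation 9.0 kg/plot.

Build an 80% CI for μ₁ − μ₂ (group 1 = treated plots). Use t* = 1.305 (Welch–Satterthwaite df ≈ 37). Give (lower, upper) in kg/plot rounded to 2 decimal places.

Per-group SEs: s₁/√n₁ = 5.8/√112 = 0.5480, s₂/√n₂ = 9.0/√31 = 1.6164.
Unpooled SE of the difference: √(0.300304 + 2.61274896) = 1.7068.
Margin of error = t* · SE = 1.305 × 1.7068 = 2.2274.
x̄₁ − x̄₂ = 58.2 − 48.3 = 9.9000.
CI: 9.9000 ± 2.2274 = (7.67, 12.13).

(7.67, 12.13)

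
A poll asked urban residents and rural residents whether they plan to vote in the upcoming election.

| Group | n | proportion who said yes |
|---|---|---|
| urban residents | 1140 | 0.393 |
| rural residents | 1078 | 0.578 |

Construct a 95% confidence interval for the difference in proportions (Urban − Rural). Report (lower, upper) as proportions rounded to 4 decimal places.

Each SE is √(p̂(1−p̂)/n): √(0.3930·0.6070/1140) = 0.01447 and √(0.5780·0.4220/1078) = 0.01504.
SE(p̂₁ − p̂₂) = √(SE₁² + SE₂²) = √(0.0002093809 + 0.0002262016) = 0.02087, since the two samples are independent.
At 95% confidence z* = 1.960; margin = 1.960 × 0.02087 = 0.04091.
The difference is 0.3930 − 0.5780 = -0.1850, so the interval is -0.1850 ± 0.04091 = (-0.2259, -0.1441).

(-0.2259, -0.1441)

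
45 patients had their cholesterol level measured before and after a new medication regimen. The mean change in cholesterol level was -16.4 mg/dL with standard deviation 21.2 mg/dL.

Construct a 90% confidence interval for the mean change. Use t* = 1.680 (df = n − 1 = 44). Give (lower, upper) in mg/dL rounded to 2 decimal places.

This is a matched-pairs design, so SE = s_d/√n = 21.2/√45 = 3.1603.
Margin = 1.680 × 3.1603 = 5.3093; the interval is -16.4 ± 5.3093 = (-21.71, -11.09).

(-21.71, -11.09)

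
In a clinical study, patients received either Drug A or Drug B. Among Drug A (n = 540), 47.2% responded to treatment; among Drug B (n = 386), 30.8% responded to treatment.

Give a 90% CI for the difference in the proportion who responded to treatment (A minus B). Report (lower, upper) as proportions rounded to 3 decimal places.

SE₁ = √(p̂₁(1−p̂₁)/n₁) = √(0.4720·0.5280/540) = 0.02148; SE₂ = √(0.3080·0.6920/386) = 0.02350.
Independent samples: SE of the difference = √(SE₁² + SE₂²) = √(0.0004613904 + 0.00055225) = 0.03184.
z* for 90% confidence is 1.645, so the margin of error is 1.645 × 0.03184 = 0.05238.
Point estimate p̂₁ − p̂₂ = 0.4720 − 0.3080 = 0.1640.
0.1640 ± 0.05238 → (0.112, 0.216).

(0.112, 0.216)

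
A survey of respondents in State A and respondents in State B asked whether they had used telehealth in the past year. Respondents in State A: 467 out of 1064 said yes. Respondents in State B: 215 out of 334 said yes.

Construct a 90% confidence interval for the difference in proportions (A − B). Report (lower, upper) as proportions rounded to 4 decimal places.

First, p̂₁ = 467/1064 = 0.4389; p̂₂ = 215/334 = 0.6437.
The two standard errors are √(0.4389×0.5611/1064) = 0.01521 and √(0.6437×0.3563/334) = 0.02620.
Because the samples are independent, SE_diff = √(0.01521² + 0.02620²) = 0.03029.
Using z* = 1.645 for 90%, ME = 1.645 × 0.03029 = 0.04983.
p̂₁ − p̂₂ = -0.2048; interval -0.2048 ± 0.04983 gives (-0.2546, -0.1550).

(-0.2546, -0.1550)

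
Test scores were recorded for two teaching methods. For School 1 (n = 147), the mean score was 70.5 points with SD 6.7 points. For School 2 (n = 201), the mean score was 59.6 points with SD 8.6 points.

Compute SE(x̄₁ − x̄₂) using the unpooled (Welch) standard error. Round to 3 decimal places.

Per-group SEs: s₁/√n₁ = 6.7/√147 = 0.5526, s₂/√n₂ = 8.6/√201 = 0.6066.
Unpooled SE of the difference: √(0.30536676 + 0.36796356) = 0.8206.

0.821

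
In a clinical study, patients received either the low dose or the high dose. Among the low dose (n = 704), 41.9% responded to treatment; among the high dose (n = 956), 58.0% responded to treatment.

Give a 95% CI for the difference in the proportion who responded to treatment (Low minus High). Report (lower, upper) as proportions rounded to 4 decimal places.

(-0.2090, -0.1130)

The two standard errors are √(0.4190×0.5810/704) = 0.01860 and √(0.5800×0.4200/956) = 0.01596.
Because the samples are independent, SE_diff = √(0.01860² + 0.01596²) = 0.02451.
Using z* = 1.960 for 95%, ME = 1.960 × 0.02451 = 0.04804.
p̂₁ − p̂₂ = -0.1610; interval -0.1610 ± 0.04804 gives (-0.2090, -0.1130).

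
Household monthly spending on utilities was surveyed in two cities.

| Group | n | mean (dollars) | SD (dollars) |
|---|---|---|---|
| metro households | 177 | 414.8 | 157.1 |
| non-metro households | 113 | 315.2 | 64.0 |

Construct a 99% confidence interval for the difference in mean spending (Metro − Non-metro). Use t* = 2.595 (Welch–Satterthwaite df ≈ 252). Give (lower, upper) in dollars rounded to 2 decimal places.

(65.20, 134.00)

Standard errors of each mean: 157.1/√177 = 11.8084 and 64.0/√113 = 6.0206.
SE(x̄₁ − x̄₂) = √(11.8084² + 6.0206²) = 13.2547 for independent samples with unequal variances.
With t* = 2.595, the margin is 2.595 × 13.2547 = 34.3959.
x̄₁ − x̄₂ = 414.8 − 315.2 = 99.6000; the interval is 99.6000 ± 34.3959 = (65.20, 134.00).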